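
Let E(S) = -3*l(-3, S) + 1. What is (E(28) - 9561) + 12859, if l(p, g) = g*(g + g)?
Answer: -1405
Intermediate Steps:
l(p, g) = 2*g² (l(p, g) = g*(2*g) = 2*g²)
E(S) = 1 - 6*S² (E(S) = -6*S² + 1 = 1 - 6*S²)
(E(28) - 9561) + 12859 = ((1 - 6*28²) - 9561) + 12859 = ((1 - 6*784) - 9561) + 12859 = ((1 - 4704) - 9561) + 12859 = (-4703 - 9561) + 12859 = -14264 + 12859 = -1405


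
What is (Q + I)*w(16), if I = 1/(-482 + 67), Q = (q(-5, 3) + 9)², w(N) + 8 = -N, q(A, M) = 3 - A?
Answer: -2878416/415 ≈ -6935.9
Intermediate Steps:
w(N) = -8 - N
Q = 289 (Q = ((3 - 1*(-5)) + 9)² = ((3 + 5) + 9)² = (8 + 9)² = 17² = 289)
I = -1/415 (I = 1/(-415) = -1/415 ≈ -0.0024096)
(Q + I)*w(16) = (289 - 1/415)*(-8 - 1*16) = 119934*(-8 - 16)/415 = (119934/415)*(-24) = -2878416/415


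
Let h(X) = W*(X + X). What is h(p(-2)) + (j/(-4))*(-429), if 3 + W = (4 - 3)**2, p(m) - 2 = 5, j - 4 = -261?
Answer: -110365/4 ≈ -27591.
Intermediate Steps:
j = -257 (j = 4 - 261 = -257)
p(m) = 7 (p(m) = 2 + 5 = 7)
W = -2 (W = -3 + (4 - 3)**2 = -3 + 1**2 = -3 + 1 = -2)
h(X) = -4*X (h(X) = -2*(X + X) = -4*X)
h(p(-2)) + (j/(-4))*(-429) = -4*7 - 257/(-4)*(-429) = -28 - 257*(-1/4)*(-429) = -28 + (257/4)*(-429) = -28 - 110253/4 = -110365/4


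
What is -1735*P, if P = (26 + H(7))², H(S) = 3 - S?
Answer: -839740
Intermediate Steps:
P = 484 (P = (26 + (3 - 1*7))² = (26 + (3 - 7))² = (26 - 4)² = 22² = 484)
-1735*P = -1735*484 = -839740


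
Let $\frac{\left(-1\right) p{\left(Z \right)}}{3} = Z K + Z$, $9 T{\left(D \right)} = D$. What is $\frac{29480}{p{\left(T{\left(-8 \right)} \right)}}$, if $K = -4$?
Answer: $-3685$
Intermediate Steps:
$T{\left(D \right)} = \frac{D}{9}$
$p{\left(Z \right)} = 9 Z$ ($p{\left(Z \right)} = - 3 \left(Z \left(-4\right) + Z\right) = - 3 \left(- 4 Z + Z\right) = - 3 \left(- 3 Z\right) = 9 Z$)
$\frac{29480}{p{\left(T{\left(-8 \right)} \right)}} = \frac{29480}{9 \cdot \frac{1}{9} \left(-8\right)} = \frac{29480}{9 \left(- \frac{8}{9}\right)} = \frac{29480}{-8} = 29480 \left(- \frac{1}{8}\right) = -3685$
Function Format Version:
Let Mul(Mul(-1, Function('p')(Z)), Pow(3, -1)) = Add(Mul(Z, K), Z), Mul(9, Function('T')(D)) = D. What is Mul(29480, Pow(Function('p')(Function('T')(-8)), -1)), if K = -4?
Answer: -3685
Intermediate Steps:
Function('T')(D) = Mul(Rational(1, 9), D)
Function('p')(Z) = Mul(9, Z) (Function('p')(Z) = Mul(-3, Add(Mul(Z, -4), Z)) = Mul(-3, Add(Mul(-4, Z), Z)) = Mul(-3, Mul(-3, Z)) = Mul(9, Z))
Mul(29480, Pow(Function('p')(Function('T')(-8)), -1)) = Mul(29480, Pow(Mul(9, Mul(Rational(1, 9), -8)), -1)) = Mul(29480, Pow(Mul(9, Rational(-8, 9)), -1)) = Mul(29480, Pow(-8, -1)) = Mul(29480, Rational(-1, 8)) = -3685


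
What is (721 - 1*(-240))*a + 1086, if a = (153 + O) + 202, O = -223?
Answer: 127938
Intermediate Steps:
a = 132 (a = (153 - 223) + 202 = -70 + 202 = 132)
(721 - 1*(-240))*a + 1086 = (721 - 1*(-240))*132 + 1086 = (721 + 240)*132 + 1086 = 961*132 + 1086 = 126852 + 1086 = 127938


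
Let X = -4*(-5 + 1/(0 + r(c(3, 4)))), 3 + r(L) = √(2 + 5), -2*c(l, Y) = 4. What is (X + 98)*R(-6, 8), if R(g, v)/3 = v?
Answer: 2976 + 48*√7 ≈ 3103.0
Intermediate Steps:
c(l, Y) = -2 (c(l, Y) = -½*4 = -2)
r(L) = -3 + √7 (r(L) = -3 + √(2 + 5) = -3 + √7)
R(g, v) = 3*v
X = 20 - 4/(-3 + √7) (X = -4*(-5 + 1/(0 + (-3 + √7))) = -4*(-5 + 1/(-3 + √7)) = 20 - 4/(-3 + √7) ≈ 31.292)
(X + 98)*R(-6, 8) = ((26 + 2*√7) + 98)*(3*8) = (124 + 2*√7)*24 = 2976 + 48*√7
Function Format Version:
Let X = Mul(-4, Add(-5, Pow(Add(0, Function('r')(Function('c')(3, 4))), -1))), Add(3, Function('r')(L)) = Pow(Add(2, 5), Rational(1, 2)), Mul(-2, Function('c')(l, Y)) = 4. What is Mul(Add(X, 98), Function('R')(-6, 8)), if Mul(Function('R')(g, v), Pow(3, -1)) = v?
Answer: Add(2976, Mul(48, Pow(7, Rational(1, 2)))) ≈ 3103.0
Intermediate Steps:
Function('c')(l, Y) = -2 (Function('c')(l, Y) = Mul(Rational(-1, 2), 4) = -2)
Function('r')(L) = Add(-3, Pow(7, Rational(1, 2))) (Function('r')(L) = Add(-3, Pow(Add(2, 5), Rational(1, 2))) = Add(-3, Pow(7, Rational(1, 2))))
Function('R')(g, v) = Mul(3, v)
X = Add(20, Mul(-4, Pow(Add(-3, Pow(7, Rational(1, 2))), -1))) (X = Mul(-4, Add(-5, Pow(Add(0, Add(-3, Pow(7, Rational(1, 2)))), -1))) = Mul(-4, Add(-5, Pow(Add(-3, Pow(7, Rational(1, 2))), -1))) = Add(20, Mul(-4, Pow(Add(-3, Pow(7, Rational(1, 2))), -1))) ≈ 31.292)
Mul(Add(X, 98), Function('R')(-6, 8)) = Mul(Add(Add(26, Mul(2, Pow(7, Rational(1, 2)))), 98), Mul(3, 8)) = Mul(Add(124, Mul(2, Pow(7, Rational(1, 2)))), 24) = Add(2976, Mul(48, Pow(7, Rational(1, 2))))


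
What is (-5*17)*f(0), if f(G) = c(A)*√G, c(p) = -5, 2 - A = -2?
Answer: 0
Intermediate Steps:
A = 4 (A = 2 - 1*(-2) = 2 + 2 = 4)
f(G) = -5*√G
(-5*17)*f(0) = (-5*17)*(-5*√0) = -(-425)*0 = -85*0 = 0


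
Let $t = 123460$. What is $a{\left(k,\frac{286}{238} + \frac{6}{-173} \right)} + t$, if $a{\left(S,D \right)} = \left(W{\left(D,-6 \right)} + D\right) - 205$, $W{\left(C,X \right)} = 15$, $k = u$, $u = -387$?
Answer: $\frac{2537783515}{20587} \approx 1.2327 \cdot 10^{5}$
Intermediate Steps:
$k = -387$
$a{\left(S,D \right)} = -190 + D$ ($a{\left(S,D \right)} = \left(15 + D\right) - 205 = -190 + D$)
$a{\left(k,\frac{286}{238} + \frac{6}{-173} \right)} + t = \left(-190 + \left(\frac{286}{238} + \frac{6}{-173}\right)\right) + 123460 = \left(-190 + \left(286 \cdot \frac{1}{238} + 6 \left(- \frac{1}{173}\right)\right)\right) + 123460 = \left(-190 + \left(\frac{143}{119} - \frac{6}{173}\right)\right) + 123460 = \left(-190 + \frac{24025}{20587}\right) + 123460 = - \frac{3887505}{20587} + 123460 = \frac{2537783515}{20587}$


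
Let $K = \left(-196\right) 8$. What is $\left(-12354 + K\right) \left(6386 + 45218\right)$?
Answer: $-718430888$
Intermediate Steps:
$K = -1568$
$\left(-12354 + K\right) \left(6386 + 45218\right) = \left(-12354 - 1568\right) \left(6386 + 45218\right) = \left(-13922\right) 51604 = -718430888$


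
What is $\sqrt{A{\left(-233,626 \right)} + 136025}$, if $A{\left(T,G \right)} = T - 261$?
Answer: $111 \sqrt{11} \approx 368.15$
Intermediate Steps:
$A{\left(T,G \right)} = -261 + T$
$\sqrt{A{\left(-233,626 \right)} + 136025} = \sqrt{\left(-261 - 233\right) + 136025} = \sqrt{-494 + 136025} = \sqrt{135531} = 111 \sqrt{11}$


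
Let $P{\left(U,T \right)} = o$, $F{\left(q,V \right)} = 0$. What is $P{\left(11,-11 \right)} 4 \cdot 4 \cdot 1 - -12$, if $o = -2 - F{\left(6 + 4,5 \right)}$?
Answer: $-20$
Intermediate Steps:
$o = -2$ ($o = -2 - 0 = -2 + 0 = -2$)
$P{\left(U,T \right)} = -2$
$P{\left(11,-11 \right)} 4 \cdot 4 \cdot 1 - -12 = - 2 \cdot 4 \cdot 4 \cdot 1 - -12 = - 2 \cdot 16 \cdot 1 + 12 = \left(-2\right) 16 + 12 = -32 + 12 = -20$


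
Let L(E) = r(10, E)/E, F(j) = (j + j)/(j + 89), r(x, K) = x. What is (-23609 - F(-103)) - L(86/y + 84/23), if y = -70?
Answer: -322685416/13657 ≈ -23628.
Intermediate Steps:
F(j) = 2*j/(89 + j) (F(j) = (2*j)/(89 + j) = 2*j/(89 + j))
L(E) = 10/E
(-23609 - F(-103)) - L(86/y + 84/23) = (-23609 - 2*(-103)/(89 - 103)) - 10/(86/(-70) + 84/23) = (-23609 - 2*(-103)/(-14)) - 10/(86*(-1/70) + 84*(1/23)) = (-23609 - 2*(-103)*(-1)/14) - 10/(-43/35 + 84/23) = (-23609 - 1*103/7) - 10/1951/805 = (-23609 - 103/7) - 10*805/1951 = -165366/7 - 1*8050/1951 = -165366/7 - 8050/1951 = -322685416/13657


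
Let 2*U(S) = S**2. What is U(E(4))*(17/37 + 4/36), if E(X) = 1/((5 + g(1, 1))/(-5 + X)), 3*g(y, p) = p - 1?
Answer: 19/1665 ≈ 0.011411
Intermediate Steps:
g(y, p) = -1/3 + p/3 (g(y, p) = (p - 1)/3 = (-1 + p)/3 = -1/3 + p/3)
E(X) = -1 + X/5 (E(X) = 1/((5 + (-1/3 + (1/3)*1))/(-5 + X)) = 1/((5 + (-1/3 + 1/3))/(-5 + X)) = 1/((5 + 0)/(-5 + X)) = 1/(5/(-5 + X)) = -1 + X/5)
U(S) = S**2/2
U(E(4))*(17/37 + 4/36) = ((-1 + (1/5)*4)**2/2)*(17/37 + 4/36) = ((-1 + 4/5)**2/2)*(17*(1/37) + 4*(1/36)) = ((-1/5)**2/2)*(17/37 + 1/9) = ((1/2)*(1/25))*(190/333) = (1/50)*(190/333) = 19/1665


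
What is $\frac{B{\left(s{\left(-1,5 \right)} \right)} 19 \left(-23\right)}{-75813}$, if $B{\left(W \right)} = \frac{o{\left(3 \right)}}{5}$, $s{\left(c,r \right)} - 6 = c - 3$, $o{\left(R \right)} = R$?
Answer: $\frac{437}{126355} \approx 0.0034585$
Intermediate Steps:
$s{\left(c,r \right)} = 3 + c$ ($s{\left(c,r \right)} = 6 + \left(c - 3\right) = 6 + \left(-3 + c\right) = 3 + c$)
$B{\left(W \right)} = \frac{3}{5}$
$\frac{B{\left(s{\left(-1,5 \right)} \right)} 19 \left(-23\right)}{-75813} = \frac{\frac{3}{5} \cdot 19 \left(-23\right)}{-75813} = \frac{57}{5} \left(-23\right) \left(- \frac{1}{75813}\right) = \left(- \frac{1311}{5}\right) \left(- \frac{1}{75813}\right) = \frac{437}{126355}$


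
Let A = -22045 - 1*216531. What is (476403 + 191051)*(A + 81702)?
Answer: -104706178796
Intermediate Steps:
A = -238576 (A = -22045 - 216531 = -238576)
(476403 + 191051)*(A + 81702) = (476403 + 191051)*(-238576 + 81702) = 667454*(-156874) = -104706178796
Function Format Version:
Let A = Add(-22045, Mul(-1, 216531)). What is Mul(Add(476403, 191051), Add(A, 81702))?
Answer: -104706178796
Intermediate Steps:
A = -238576 (A = Add(-22045, -216531) = -238576)
Mul(Add(476403, 191051), Add(A, 81702)) = Mul(Add(476403, 191051), Add(-238576, 81702)) = Mul(667454, -156874) = -104706178796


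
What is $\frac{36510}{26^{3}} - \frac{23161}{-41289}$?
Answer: $\frac{957269563}{362847732} \approx 2.6382$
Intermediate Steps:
$\frac{36510}{26^{3}} - \frac{23161}{-41289} = \frac{36510}{17576} - - \frac{23161}{41289} = 36510 \cdot \frac{1}{17576} + \frac{23161}{41289} = \frac{18255}{8788} + \frac{23161}{41289} = \frac{957269563}{362847732}$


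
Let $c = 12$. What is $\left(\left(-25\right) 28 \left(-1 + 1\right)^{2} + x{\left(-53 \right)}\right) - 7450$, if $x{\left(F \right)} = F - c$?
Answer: $-7515$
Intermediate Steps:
$x{\left(F \right)} = -12 + F$ ($x{\left(F \right)} = F - 12 = -12 + F$)
$\left(\left(-25\right) 28 \left(-1 + 1\right)^{2} + x{\left(-53 \right)}\right) - 7450 = \left(\left(-25\right) 28 \left(-1 + 1\right)^{2} - 65\right) - 7450 = \left(- 700 \cdot 0^{2} - 65\right) - 7450 = \left(\left(-700\right) 0 - 65\right) - 7450 = \left(0 - 65\right) - 7450 = -65 - 7450 = -7515$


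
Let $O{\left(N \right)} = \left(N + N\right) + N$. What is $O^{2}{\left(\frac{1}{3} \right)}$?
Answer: $1$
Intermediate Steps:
$O{\left(N \right)} = 3 N$ ($O{\left(N \right)} = 2 N + N = 3 N$)
$O^{2}{\left(\frac{1}{3} \right)} = \left(\frac{3}{3}\right)^{2} = \left(3 \cdot \frac{1}{3}\right)^{2} = 1^{2} = 1$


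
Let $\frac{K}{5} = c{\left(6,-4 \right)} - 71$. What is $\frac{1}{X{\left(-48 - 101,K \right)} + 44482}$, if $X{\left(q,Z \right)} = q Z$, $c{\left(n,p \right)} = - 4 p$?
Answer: $\frac{1}{85457} \approx 1.1702 \cdot 10^{-5}$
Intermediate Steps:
$K = -275$ ($K = 5 \left(\left(-4\right) \left(-4\right) - 71\right) = 5 \left(16 - 71\right) = 5 \left(-55\right) = -275$)
$X{\left(q,Z \right)} = Z q$
$\frac{1}{X{\left(-48 - 101,K \right)} + 44482} = \frac{1}{- 275 \left(-48 - 101\right) + 44482} = \frac{1}{\left(-275\right) \left(-149\right) + 44482} = \frac{1}{40975 + 44482} = \frac{1}{85457}$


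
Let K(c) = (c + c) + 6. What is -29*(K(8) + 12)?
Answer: -986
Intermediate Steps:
K(c) = 6 + 2*c (K(c) = 2*c + 6 = 6 + 2*c)
-29*(K(8) + 12) = -29*((6 + 2*8) + 12) = -29*((6 + 16) + 12) = -29*(22 + 12) = -29*34 = -986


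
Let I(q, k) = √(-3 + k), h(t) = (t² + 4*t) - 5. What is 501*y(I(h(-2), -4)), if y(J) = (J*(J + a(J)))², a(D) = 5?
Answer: -63126 - 35070*I*√7 ≈ -63126.0 - 92787.0*I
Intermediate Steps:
h(t) = -5 + t² + 4*t
y(J) = J²*(5 + J)² (y(J) = (J*(J + 5))² = (J*(5 + J))² = J²*(5 + J)²)
501*y(I(h(-2), -4)) = 501*((√(-3 - 4))²*(5 + √(-3 - 4))²) = 501*((√(-7))²*(5 + √(-7))²) = 501*((I*√7)²*(5 + I*√7)²) = 501*(-7*(5 + I*√7)²) = -3507*(5 + I*√7)²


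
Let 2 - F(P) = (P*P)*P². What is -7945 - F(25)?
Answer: 382678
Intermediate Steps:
F(P) = 2 - P⁴ (F(P) = 2 - P*P*P² = 2 - P²*P² = 2 - P⁴)
-7945 - F(25) = -7945 - (2 - 1*25⁴) = -7945 - (2 - 1*390625) = -7945 - (2 - 390625) = -7945 - 1*(-390623) = -7945 + 390623 = 382678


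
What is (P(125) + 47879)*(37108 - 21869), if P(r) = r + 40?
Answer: 732142516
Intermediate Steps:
P(r) = 40 + r
(P(125) + 47879)*(37108 - 21869) = ((40 + 125) + 47879)*(37108 - 21869) = (165 + 47879)*15239 = 48044*15239 = 732142516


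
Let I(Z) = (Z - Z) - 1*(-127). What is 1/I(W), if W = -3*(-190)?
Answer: 1/127 ≈ 0.0078740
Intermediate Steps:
W = 570
I(Z) = 127 (I(Z) = 0 + 127 = 127)
1/I(W) = 1/127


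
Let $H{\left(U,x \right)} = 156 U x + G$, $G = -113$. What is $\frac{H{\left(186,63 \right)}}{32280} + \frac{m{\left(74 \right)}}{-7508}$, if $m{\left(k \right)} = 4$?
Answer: $\frac{686185327}{12117912} \approx 56.626$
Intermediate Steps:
$H{\left(U,x \right)} = -113 + 156 U x$ ($H{\left(U,x \right)} = 156 U x - 113 = -113 + 156 U x$)
$\frac{H{\left(186,63 \right)}}{32280} + \frac{m{\left(74 \right)}}{-7508} = \frac{-113 + 156 \cdot 186 \cdot 63}{32280} + \frac{4}{-7508} = \left(-113 + 1828008\right) \frac{1}{32280} + 4 \left(- \frac{1}{7508}\right) = 1827895 \cdot \frac{1}{32280} - \frac{1}{1877} = \frac{365579}{6456} - \frac{1}{1877} = \frac{686185327}{12117912}$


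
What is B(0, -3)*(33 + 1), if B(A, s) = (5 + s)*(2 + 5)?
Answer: 476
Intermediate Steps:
B(A, s) = 35 + 7*s (B(A, s) = (5 + s)*7 = 35 + 7*s)
B(0, -3)*(33 + 1) = (35 + 7*(-3))*(33 + 1) = (35 - 21)*34 = 14*34 = 476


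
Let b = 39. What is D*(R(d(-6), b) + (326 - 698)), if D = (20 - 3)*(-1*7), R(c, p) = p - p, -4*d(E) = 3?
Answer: 44268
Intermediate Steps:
d(E) = -¾ (d(E) = -¼*3 = -¾)
R(c, p) = 0
D = -119 (D = 17*(-7) = -119)
D*(R(d(-6), b) + (326 - 698)) = -119*(0 + (326 - 698)) = -119*(0 - 372) = -119*(-372) = 44268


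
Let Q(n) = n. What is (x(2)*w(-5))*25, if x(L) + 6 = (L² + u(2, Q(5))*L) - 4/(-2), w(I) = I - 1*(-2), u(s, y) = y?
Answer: -750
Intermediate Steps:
w(I) = 2 + I (w(I) = I + 2 = 2 + I)
x(L) = -4 + L² + 5*L (x(L) = -6 + ((L² + 5*L) - 4/(-2)) = -6 + ((L² + 5*L) - 4*(-½)) = -6 + ((L² + 5*L) + 2) = -6 + (2 + L² + 5*L) = -4 + L² + 5*L)
(x(2)*w(-5))*25 = ((-4 + 2² + 5*2)*(2 - 5))*25 = ((-4 + 4 + 10)*(-3))*25 = (10*(-3))*25 = -30*25 = -750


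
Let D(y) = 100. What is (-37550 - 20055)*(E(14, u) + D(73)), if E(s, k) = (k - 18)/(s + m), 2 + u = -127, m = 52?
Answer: -123908355/22 ≈ -5.6322e+6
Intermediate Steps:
u = -129 (u = -2 - 127 = -129)
E(s, k) = (-18 + k)/(52 + s) (E(s, k) = (k - 18)/(s + 52) = (-18 + k)/(52 + s))
(-37550 - 20055)*(E(14, u) + D(73)) = (-37550 - 20055)*((-18 - 129)/(52 + 14) + 100) = -57605*(-147/66 + 100) = -57605*((1/66)*(-147) + 100) = -57605*(-49/22 + 100) = -57605*2151/22 = -123908355/22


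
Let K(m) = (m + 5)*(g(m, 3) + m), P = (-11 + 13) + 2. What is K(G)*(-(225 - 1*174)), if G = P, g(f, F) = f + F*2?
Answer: -6426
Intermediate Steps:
g(f, F) = f + 2*F
P = 4 (P = 2 + 2 = 4)
G = 4
K(m) = (5 + m)*(6 + 2*m) (K(m) = (m + 5)*((m + 2*3) + m) = (5 + m)*((m + 6) + m) = (5 + m)*((6 + m) + m) = (5 + m)*(6 + 2*m))
K(G)*(-(225 - 1*174)) = (30 + 2*4² + 16*4)*(-(225 - 1*174)) = (30 + 2*16 + 64)*(-(225 - 174)) = (30 + 32 + 64)*(-1*51) = 126*(-51) = -6426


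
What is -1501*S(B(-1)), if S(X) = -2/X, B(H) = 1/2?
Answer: 6004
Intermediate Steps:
B(H) = 1/2
-1501*S(B(-1)) = -(-3002)/1/2 = -(-3002)*2 = -1501*(-4) = 6004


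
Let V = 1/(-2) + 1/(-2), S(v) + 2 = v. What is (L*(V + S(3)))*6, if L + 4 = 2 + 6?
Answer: 0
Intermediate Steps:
S(v) = -2 + v
L = 4 (L = -4 + (2 + 6) = -4 + 8 = 4)
V = -1 (V = 1*(-½) + 1*(-½) = -½ - ½ = -1)
(L*(V + S(3)))*6 = (4*(-1 + (-2 + 3)))*6 = (4*(-1 + 1))*6 = (4*0)*6 = 0*6 = 0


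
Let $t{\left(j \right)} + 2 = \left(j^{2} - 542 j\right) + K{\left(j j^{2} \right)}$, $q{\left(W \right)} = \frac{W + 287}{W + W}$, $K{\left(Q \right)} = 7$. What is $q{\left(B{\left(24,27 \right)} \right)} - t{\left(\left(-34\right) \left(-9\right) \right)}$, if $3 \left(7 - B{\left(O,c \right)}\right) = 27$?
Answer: $\frac{288559}{4} \approx 72140.0$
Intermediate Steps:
$B{\left(O,c \right)} = -2$ ($B{\left(O,c \right)} = 7 - 9 = -2$)
$q{\left(W \right)} = \frac{287 + W}{2 W}$
$t{\left(j \right)} = 5 + j^{2} - 542 j$ ($t{\left(j \right)} = -2 + \left(\left(j^{2} - 542 j\right) + 7\right) = -2 + \left(7 + j^{2} - 542 j\right) = 5 + j^{2} - 542 j$)
$q{\left(B{\left(24,27 \right)} \right)} - t{\left(\left(-34\right) \left(-9\right) \right)} = \frac{287 - 2}{2 \left(-2\right)} - \left(5 + \left(\left(-34\right) \left(-9\right)\right)^{2} - 542 \left(\left(-34\right) \left(-9\right)\right)\right) = \frac{1}{2} \left(- \frac{1}{2}\right) 285 - \left(5 + 306^{2} - 165852\right) = - \frac{285}{4} - \left(5 + 93636 - 165852\right) = - \frac{285}{4} - -72211 = - \frac{285}{4} + 72211 = \frac{288559}{4}$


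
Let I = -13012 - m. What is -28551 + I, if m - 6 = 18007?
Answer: -59576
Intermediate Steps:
m = 18013 (m = 6 + 18007 = 18013)
I = -31025 (I = -13012 - 1*18013 = -13012 - 18013 = -31025)
-28551 + I = -28551 - 31025 = -59576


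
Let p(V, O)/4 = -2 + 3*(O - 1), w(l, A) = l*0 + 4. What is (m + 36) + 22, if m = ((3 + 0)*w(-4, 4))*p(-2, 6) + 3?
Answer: 685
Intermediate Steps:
w(l, A) = 4 (w(l, A) = 0 + 4 = 4)
p(V, O) = -20 + 12*O (p(V, O) = 4*(-2 + 3*(O - 1)) = 4*(-2 + 3*(-1 + O)) = 4*(-2 + (-3 + 3*O)) = 4*(-5 + 3*O) = -20 + 12*O)
m = 627 (m = ((3 + 0)*4)*(-20 + 12*6) + 3 = (3*4)*(-20 + 72) + 3 = 12*52 + 3 = 624 + 3 = 627)
(m + 36) + 22 = (627 + 36) + 22 = 663 + 22 = 685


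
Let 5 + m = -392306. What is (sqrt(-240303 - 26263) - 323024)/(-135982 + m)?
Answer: 323024/528293 - I*sqrt(266566)/528293 ≈ 0.61145 - 0.0009773*I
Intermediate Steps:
m = -392311 (m = -5 - 392306 = -392311)
(sqrt(-240303 - 26263) - 323024)/(-135982 + m) = (sqrt(-240303 - 26263) - 323024)/(-135982 - 392311) = (sqrt(-266566) - 323024)/(-528293) = (I*sqrt(266566) - 323024)*(-1/528293) = (-323024 + I*sqrt(266566))*(-1/528293) = 323024/528293 - I*sqrt(266566)/528293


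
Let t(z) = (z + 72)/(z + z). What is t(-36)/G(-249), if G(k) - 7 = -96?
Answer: 1/178 ≈ 0.0056180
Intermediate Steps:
t(z) = (72 + z)/(2*z) (t(z) = (72 + z)/((2*z)) = (72 + z)*(1/(2*z)) = (72 + z)/(2*z))
G(k) = -89 (G(k) = 7 - 96 = -89)
t(-36)/G(-249) = ((1/2)*(72 - 36)/(-36))/(-89) = ((1/2)*(-1/36)*36)*(-1/89) = -1/2*(-1/89) = 1/178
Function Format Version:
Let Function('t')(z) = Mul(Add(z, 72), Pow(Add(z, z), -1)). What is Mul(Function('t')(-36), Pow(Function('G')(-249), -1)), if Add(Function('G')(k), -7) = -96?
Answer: Rational(1, 178) ≈ 0.0056180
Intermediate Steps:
Function('t')(z) = Mul(Rational(1, 2), Pow(z, -1), Add(72, z)) (Function('t')(z) = Mul(Add(72, z), Pow(Mul(2, z), -1)) = Mul(Add(72, z), Mul(Rational(1, 2), Pow(z, -1))) = Mul(Rational(1, 2), Pow(z, -1), Add(72, z)))
Function('G')(k) = -89 (Function('G')(k) = Add(7, -96) = -89)
Mul(Function('t')(-36), Pow(Function('G')(-249), -1)) = Mul(Mul(Rational(1, 2), Pow(-36, -1), Add(72, -36)), Pow(-89, -1)) = Mul(Mul(Rational(1, 2), Rational(-1, 36), 36), Rational(-1, 89)) = Mul(Rational(-1, 2), Rational(-1, 89)) = Rational(1, 178)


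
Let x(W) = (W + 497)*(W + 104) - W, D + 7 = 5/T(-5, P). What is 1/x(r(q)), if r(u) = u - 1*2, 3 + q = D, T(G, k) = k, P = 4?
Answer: 16/725657 ≈ 2.2049e-5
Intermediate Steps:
D = -23/4 (D = -7 + 5/4 = -23/4 ≈ -5.7500)
q = -35/4 (q = -3 - 23/4 = -35/4 ≈ -8.7500)
r(u) = -2 + u (r(u) = u - 2 = -2 + u)
x(W) = -W + (104 + W)*(497 + W) (x(W) = (497 + W)*(104 + W) - W = (104 + W)*(497 + W) - W = -W + (104 + W)*(497 + W))
1/x(r(q)) = 1/(51688 + (-2 - 35/4)**2 + 600*(-2 - 35/4)) = 1/(51688 + (-43/4)**2 + 600*(-43/4)) = 1/(51688 + 1849/16 - 6450) = 1/(725657/16) = 16/725657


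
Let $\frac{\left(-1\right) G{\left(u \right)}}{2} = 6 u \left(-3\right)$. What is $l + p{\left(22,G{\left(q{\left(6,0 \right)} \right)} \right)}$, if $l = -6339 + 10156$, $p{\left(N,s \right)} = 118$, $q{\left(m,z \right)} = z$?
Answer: $3935$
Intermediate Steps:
$G{\left(u \right)} = 36 u$ ($G{\left(u \right)} = - 2 \cdot 6 u \left(-3\right) = - 2 \left(- 18 u\right) = 36 u$)
$l = 3817$
$l + p{\left(22,G{\left(q{\left(6,0 \right)} \right)} \right)} = 3817 + 118 = 3935$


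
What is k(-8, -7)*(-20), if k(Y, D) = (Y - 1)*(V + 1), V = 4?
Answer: 900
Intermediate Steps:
k(Y, D) = -5 + 5*Y (k(Y, D) = (Y - 1)*(4 + 1) = (-1 + Y)*5 = -5 + 5*Y)
k(-8, -7)*(-20) = (-5 + 5*(-8))*(-20) = (-5 - 40)*(-20) = -45*(-20) = 900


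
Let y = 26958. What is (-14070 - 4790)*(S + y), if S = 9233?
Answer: -682562260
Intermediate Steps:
(-14070 - 4790)*(S + y) = (-14070 - 4790)*(9233 + 26958) = -18860*36191 = -682562260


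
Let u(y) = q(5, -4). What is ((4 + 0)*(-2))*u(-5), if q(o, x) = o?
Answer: -40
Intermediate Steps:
u(y) = 5
((4 + 0)*(-2))*u(-5) = ((4 + 0)*(-2))*5 = (4*(-2))*5 = -8*5 = -40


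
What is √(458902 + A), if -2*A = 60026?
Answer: √428889 ≈ 654.90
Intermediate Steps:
A = -30013 (A = -½*60026 = -30013)
√(458902 + A) = √(458902 - 30013) = √428889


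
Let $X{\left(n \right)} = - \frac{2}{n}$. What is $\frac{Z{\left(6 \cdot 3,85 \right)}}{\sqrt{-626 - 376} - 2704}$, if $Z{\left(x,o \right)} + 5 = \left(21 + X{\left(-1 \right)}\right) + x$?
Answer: $- \frac{48672}{3656309} - \frac{18 i \sqrt{1002}}{3656309} \approx -0.013312 - 0.00015583 i$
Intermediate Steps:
$Z{\left(x,o \right)} = 18 + x$ ($Z{\left(x,o \right)} = -5 + \left(\left(21 - \frac{2}{-1}\right) + x\right) = -5 + \left(\left(21 - -2\right) + x\right) = -5 + \left(\left(21 + 2\right) + x\right) = -5 + \left(23 + x\right) = 18 + x$)
$\frac{Z{\left(6 \cdot 3,85 \right)}}{\sqrt{-626 - 376} - 2704} = \frac{18 + 6 \cdot 3}{\sqrt{-626 - 376} - 2704} = \frac{18 + 18}{\sqrt{-1002} - 2704} = \frac{36}{i \sqrt{1002} - 2704} = \frac{36}{-2704 + i \sqrt{1002}}$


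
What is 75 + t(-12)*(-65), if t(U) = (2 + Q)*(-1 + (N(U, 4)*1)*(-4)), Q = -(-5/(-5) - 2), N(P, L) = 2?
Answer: 1830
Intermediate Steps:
Q = 1 (Q = -(-5*(-⅕) - 2) = -(1 - 2) = -1*(-1) = 1)
t(U) = -27 (t(U) = (2 + 1)*(-1 + (2*1)*(-4)) = 3*(-1 + 2*(-4)) = 3*(-1 - 8) = 3*(-9) = -27)
75 + t(-12)*(-65) = 75 - 27*(-65) = 75 + 1755 = 1830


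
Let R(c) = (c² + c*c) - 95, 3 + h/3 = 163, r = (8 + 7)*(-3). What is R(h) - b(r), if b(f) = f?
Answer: 460750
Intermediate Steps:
r = -45 (r = 15*(-3) = -45)
h = 480 (h = -9 + 3*163 = -9 + 489 = 480)
R(c) = -95 + 2*c² (R(c) = (c² + c²) - 95 = 2*c² - 95 = -95 + 2*c²)
R(h) - b(r) = (-95 + 2*480²) - 1*(-45) = (-95 + 2*230400) + 45 = (-95 + 460800) + 45 = 460705 + 45 = 460750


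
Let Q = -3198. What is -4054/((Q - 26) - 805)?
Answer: 4054/4029 ≈ 1.0062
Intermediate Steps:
-4054/((Q - 26) - 805) = -4054/((-3198 - 26) - 805) = -4054/(-3224 - 805) = -4054/(-4029) = -4054*(-1/4029) = 4054/4029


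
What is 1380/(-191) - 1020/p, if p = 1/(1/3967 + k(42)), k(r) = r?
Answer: -32465408760/757697 ≈ -42848.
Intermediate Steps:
p = 3967/166615 (p = 1/(1/3967 + 42) = 1/(166615/3967) = 3967/166615 ≈ 0.023809)
1380/(-191) - 1020/p = 1380/(-191) - 1020/3967/166615 = 1380*(-1/191) - 1020*166615/3967 = -1380/191 - 169947300/3967 = -32465408760/757697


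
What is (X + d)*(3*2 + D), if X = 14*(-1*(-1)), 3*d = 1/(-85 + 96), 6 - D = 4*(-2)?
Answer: 9260/33 ≈ 280.61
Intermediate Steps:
D = 14 (D = 6 - 4*(-2) = 6 - 1*(-8) = 6 + 8 = 14)
d = 1/33 (d = 1/(3*(-85 + 96)) = (⅓)/11 = (⅓)*(1/11) = 1/33 ≈ 0.030303)
X = 14 (X = 14*1 = 14)
(X + d)*(3*2 + D) = (14 + 1/33)*(3*2 + 14) = 463*(6 + 14)/33 = (463/33)*20 = 9260/33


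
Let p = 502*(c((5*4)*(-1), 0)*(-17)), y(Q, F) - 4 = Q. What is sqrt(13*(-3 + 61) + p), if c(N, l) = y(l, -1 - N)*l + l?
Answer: sqrt(754) ≈ 27.459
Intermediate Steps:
y(Q, F) = 4 + Q
c(N, l) = l + l*(4 + l) (c(N, l) = (4 + l)*l + l = l*(4 + l) + l = l + l*(4 + l))
p = 0 (p = 502*((0*(5 + 0))*(-17)) = 502*((0*5)*(-17)) = 502*(0*(-17)) = 502*0 = 0)
sqrt(13*(-3 + 61) + p) = sqrt(13*(-3 + 61) + 0) = sqrt(13*58 + 0) = sqrt(754 + 0) = sqrt(754)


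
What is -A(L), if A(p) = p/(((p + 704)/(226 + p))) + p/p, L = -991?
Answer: 757828/287 ≈ 2640.5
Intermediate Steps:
A(p) = 1 + p*(226 + p)/(704 + p) (A(p) = p/(((704 + p)/(226 + p))) + 1 = p*((226 + p)/(704 + p)) + 1 = p*(226 + p)/(704 + p) + 1 = 1 + p*(226 + p)/(704 + p))
-A(L) = -(704 + (-991)**2 + 227*(-991))/(704 - 991) = -(704 + 982081 - 224957)/(-287) = -(-1)*757828/287 = -1*(-757828/287) = 757828/287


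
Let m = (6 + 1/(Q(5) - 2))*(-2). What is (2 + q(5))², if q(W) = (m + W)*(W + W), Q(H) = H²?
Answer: 2509056/529 ≈ 4743.0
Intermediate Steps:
m = -278/23 (m = (6 + 1/(5² - 2))*(-2) = (6 + 1/(25 - 2))*(-2) = (6 + 1/23)*(-2) = (139/23)*(-2) = -278/23 ≈ -12.087)
q(W) = 2*W*(-278/23 + W) (q(W) = (-278/23 + W)*(W + W) = (-278/23 + W)*(2*W) = 2*W*(-278/23 + W))
(2 + q(5))² = (2 + (2/23)*5*(-278 + 23*5))² = (2 + (2/23)*5*(-278 + 115))² = (2 + (2/23)*5*(-163))² = (2 - 1630/23)² = (-1584/23)² = 2509056/529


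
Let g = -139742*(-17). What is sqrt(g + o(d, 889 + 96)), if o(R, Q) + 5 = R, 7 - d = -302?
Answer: sqrt(2375918) ≈ 1541.4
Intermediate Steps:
d = 309 (d = 7 - 1*(-302) = 7 + 302 = 309)
o(R, Q) = -5 + R
g = 2375614
sqrt(g + o(d, 889 + 96)) = sqrt(2375614 + (-5 + 309)) = sqrt(2375614 + 304) = sqrt(2375918)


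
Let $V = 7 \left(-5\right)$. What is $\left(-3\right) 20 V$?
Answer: $2100$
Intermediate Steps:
$V = -35$
$\left(-3\right) 20 V = \left(-3\right) 20 \left(-35\right) = \left(-60\right) \left(-35\right) = 2100$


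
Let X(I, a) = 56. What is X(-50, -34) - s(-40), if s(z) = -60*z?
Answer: -2344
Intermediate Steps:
X(-50, -34) - s(-40) = 56 - (-60)*(-40) = 56 - 1*2400 = 56 - 2400 = -2344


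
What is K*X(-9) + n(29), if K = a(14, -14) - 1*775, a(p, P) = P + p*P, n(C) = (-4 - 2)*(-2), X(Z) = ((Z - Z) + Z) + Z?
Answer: 17742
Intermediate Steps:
X(Z) = 2*Z (X(Z) = (0 + Z) + Z = Z + Z = 2*Z)
n(C) = 12 (n(C) = -6*(-2) = 12)
a(p, P) = P + P*p
K = -985 (K = -14*(1 + 14) - 1*775 = -14*15 - 775 = -210 - 775 = -985)
K*X(-9) + n(29) = -1970*(-9) + 12 = -985*(-18) + 12 = 17730 + 12 = 17742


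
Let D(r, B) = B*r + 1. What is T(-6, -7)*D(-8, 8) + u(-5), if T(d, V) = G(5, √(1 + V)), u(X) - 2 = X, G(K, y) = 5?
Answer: -318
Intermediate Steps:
u(X) = 2 + X
T(d, V) = 5
D(r, B) = 1 + B*r
T(-6, -7)*D(-8, 8) + u(-5) = 5*(1 + 8*(-8)) + (2 - 5) = 5*(1 - 64) - 3 = 5*(-63) - 3 = -315 - 3 = -318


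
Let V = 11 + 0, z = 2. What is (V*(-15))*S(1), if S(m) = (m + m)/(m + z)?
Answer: -110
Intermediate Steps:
V = 11
S(m) = 2*m/(2 + m) (S(m) = (m + m)/(m + 2) = (2*m)/(2 + m) = 2*m/(2 + m))
(V*(-15))*S(1) = (11*(-15))*(2*1/(2 + 1)) = -330/3 = -165*⅔ = -110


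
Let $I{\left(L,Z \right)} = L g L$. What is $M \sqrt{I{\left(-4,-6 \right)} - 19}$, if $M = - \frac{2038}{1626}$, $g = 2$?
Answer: $- \frac{1019 \sqrt{13}}{813} \approx -4.5191$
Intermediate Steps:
$I{\left(L,Z \right)} = 2 L^{2}$ ($I{\left(L,Z \right)} = L 2 L = 2 L L = 2 L^{2}$)
$M = - \frac{1019}{813}$ ($M = \left(-2038\right) \frac{1}{1626} = - \frac{1019}{813} \approx -1.2534$)
$M \sqrt{I{\left(-4,-6 \right)} - 19} = - \frac{1019 \sqrt{2 \left(-4\right)^{2} - 19}}{813} = - \frac{1019 \sqrt{2 \cdot 16 - 19}}{813} = - \frac{1019 \sqrt{32 - 19}}{813} = - \frac{1019 \sqrt{13}}{813}$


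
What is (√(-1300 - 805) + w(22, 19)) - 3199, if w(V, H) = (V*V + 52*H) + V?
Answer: -1705 + I*√2105 ≈ -1705.0 + 45.88*I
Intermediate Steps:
w(V, H) = V + V² + 52*H (w(V, H) = (V² + 52*H) + V = V + V² + 52*H)
(√(-1300 - 805) + w(22, 19)) - 3199 = (√(-1300 - 805) + (22 + 22² + 52*19)) - 3199 = (√(-2105) + (22 + 484 + 988)) - 3199 = (I*√2105 + 1494) - 3199 = (1494 + I*√2105) - 3199 = -1705 + I*√2105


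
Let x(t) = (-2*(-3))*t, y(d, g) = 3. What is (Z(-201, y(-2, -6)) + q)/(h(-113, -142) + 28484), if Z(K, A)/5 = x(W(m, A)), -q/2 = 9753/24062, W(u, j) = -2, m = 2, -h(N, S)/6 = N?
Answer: -731613/350848022 ≈ -0.0020853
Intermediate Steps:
h(N, S) = -6*N
q = -9753/12031 (q = -19506/24062 = -2*9753/24062 = -9753/12031 ≈ -0.81066)
x(t) = 6*t
Z(K, A) = -60 (Z(K, A) = 5*(6*(-2)) = 5*(-12) = -60)
(Z(-201, y(-2, -6)) + q)/(h(-113, -142) + 28484) = (-60 - 9753/12031)/(-6*(-113) + 28484) = -731613/(12031*(678 + 28484)) = -731613/12031/29162 = -731613/12031*1/29162 = -731613/350848022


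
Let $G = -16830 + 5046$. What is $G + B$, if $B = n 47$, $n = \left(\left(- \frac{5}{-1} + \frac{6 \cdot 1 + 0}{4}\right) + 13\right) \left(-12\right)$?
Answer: $-22782$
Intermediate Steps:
$n = -234$ ($n = \left(\left(\left(-5\right) \left(-1\right) + \left(6 + 0\right) \frac{1}{4}\right) + 13\right) \left(-12\right) = \left(\left(5 + 6 \cdot \frac{1}{4}\right) + 13\right) \left(-12\right) = \left(\left(5 + \frac{3}{2}\right) + 13\right) \left(-12\right) = \left(\frac{13}{2} + 13\right) \left(-12\right) = \frac{39}{2} \left(-12\right) = -234$)
$B = -10998$ ($B = \left(-234\right) 47 = -10998$)
$G = -11784$
$G + B = -11784 - 10998 = -22782$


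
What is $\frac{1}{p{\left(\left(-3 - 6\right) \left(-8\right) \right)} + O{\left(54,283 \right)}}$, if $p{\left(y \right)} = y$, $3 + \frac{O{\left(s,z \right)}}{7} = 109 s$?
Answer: $\frac{1}{41253} \approx 2.4241 \cdot 10^{-5}$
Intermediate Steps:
$O{\left(s,z \right)} = -21 + 763 s$ ($O{\left(s,z \right)} = -21 + 7 \cdot 109 s = -21 + 763 s$)
$\frac{1}{p{\left(\left(-3 - 6\right) \left(-8\right) \right)} + O{\left(54,283 \right)}} = \frac{1}{\left(-3 - 6\right) \left(-8\right) + \left(-21 + 763 \cdot 54\right)} = \frac{1}{\left(-9\right) \left(-8\right) + \left(-21 + 41202\right)} = \frac{1}{72 + 41181} = \frac{1}{41253}$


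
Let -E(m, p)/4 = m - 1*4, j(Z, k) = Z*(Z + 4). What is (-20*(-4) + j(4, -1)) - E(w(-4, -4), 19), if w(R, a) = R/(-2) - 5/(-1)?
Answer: 124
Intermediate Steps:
j(Z, k) = Z*(4 + Z)
w(R, a) = 5 - R/2 (w(R, a) = R*(-1/2) - 5*(-1) = -R/2 + 5 = 5 - R/2)
E(m, p) = 16 - 4*m (E(m, p) = -4*(m - 1*4) = -4*(m - 4) = -4*(-4 + m) = 16 - 4*m)
(-20*(-4) + j(4, -1)) - E(w(-4, -4), 19) = (-20*(-4) + 4*(4 + 4)) - (16 - 4*(5 - 1/2*(-4))) = (80 + 4*8) - (16 - 4*(5 + 2)) = (80 + 32) - (16 - 4*7) = 112 - (16 - 28) = 112 - 1*(-12) = 112 + 12 = 124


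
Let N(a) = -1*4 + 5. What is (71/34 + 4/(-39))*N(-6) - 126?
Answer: -164443/1326 ≈ -124.01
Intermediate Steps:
N(a) = 1 (N(a) = -4 + 5 = 1)
(71/34 + 4/(-39))*N(-6) - 126 = (71/34 + 4/(-39))*1 - 126 = (71*(1/34) + 4*(-1/39))*1 - 126 = (71/34 - 4/39)*1 - 126 = (2633/1326)*1 - 126 = 2633/1326 - 126 = -164443/1326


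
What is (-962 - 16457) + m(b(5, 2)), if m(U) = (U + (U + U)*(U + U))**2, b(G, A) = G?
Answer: -6394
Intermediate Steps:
m(U) = (U + 4*U**2)**2 (m(U) = (U + (2*U)*(2*U))**2 = (U + 4*U**2)**2)
(-962 - 16457) + m(b(5, 2)) = (-962 - 16457) + 5**2*(1 + 4*5)**2 = -17419 + 25*(1 + 20)**2 = -17419 + 25*21**2 = -17419 + 25*441 = -17419 + 11025 = -6394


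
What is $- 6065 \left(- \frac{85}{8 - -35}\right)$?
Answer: $\frac{515525}{43} \approx 11989.0$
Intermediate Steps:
$- 6065 \left(- \frac{85}{8 - -35}\right) = - 6065 \left(- \frac{85}{8 + 35}\right) = - 6065 \left(- \frac{85}{43}\right) = - 6065 \left(\left(-85\right) \frac{1}{43}\right) = \left(-6065\right) \left(- \frac{85}{43}\right) = \frac{515525}{43}$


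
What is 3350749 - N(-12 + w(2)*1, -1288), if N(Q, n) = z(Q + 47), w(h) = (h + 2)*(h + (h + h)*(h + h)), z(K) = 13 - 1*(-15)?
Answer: 3350721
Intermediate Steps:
z(K) = 28 (z(K) = 13 + 15 = 28)
w(h) = (2 + h)*(h + 4*h²) (w(h) = (2 + h)*(h + (2*h)*(2*h)) = (2 + h)*(h + 4*h²))
N(Q, n) = 28
3350749 - N(-12 + w(2)*1, -1288) = 3350749 - 1*28 = 3350749 - 28 = 3350721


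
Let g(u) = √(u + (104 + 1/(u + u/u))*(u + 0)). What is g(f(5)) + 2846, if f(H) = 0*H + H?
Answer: 2846 + √18930/6 ≈ 2868.9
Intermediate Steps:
f(H) = H (f(H) = 0 + H = H)
g(u) = √(u + u*(104 + 1/(1 + u))) (g(u) = √(u + (104 + 1/(u + 1))*u) = √(u + (104 + 1/(1 + u))*u) = √(u + u*(104 + 1/(1 + u))))
g(f(5)) + 2846 = √(5*(106 + 105*5)/(1 + 5)) + 2846 = √(5*(106 + 525)/6) + 2846 = √(5*(⅙)*631) + 2846 = √(3155/6) + 2846 = √18930/6 + 2846 = 2846 + √18930/6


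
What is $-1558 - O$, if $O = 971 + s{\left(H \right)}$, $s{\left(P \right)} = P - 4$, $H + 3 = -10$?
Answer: $-2512$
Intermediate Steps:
$H = -13$ ($H = -3 - 10 = -13$)
$s{\left(P \right)} = -4 + P$ ($s{\left(P \right)} = P - 4 = -4 + P$)
$O = 954$ ($O = 971 - 17 = 954$)
$-1558 - O = -1558 - 954 = -2512$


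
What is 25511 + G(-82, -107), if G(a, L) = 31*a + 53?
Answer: 23022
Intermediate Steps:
G(a, L) = 53 + 31*a
25511 + G(-82, -107) = 25511 + (53 + 31*(-82)) = 25511 + (53 - 2542) = 25511 - 2489 = 23022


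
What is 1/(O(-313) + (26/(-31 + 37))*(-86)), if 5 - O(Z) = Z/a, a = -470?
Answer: -1410/519349 ≈ -0.0027149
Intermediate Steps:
O(Z) = 5 + Z/470 (O(Z) = 5 - Z/(-470) = 5 - Z*(-1)/470 = 5 - (-1)*Z/470 = 5 + Z/470)
1/(O(-313) + (26/(-31 + 37))*(-86)) = 1/((5 + (1/470)*(-313)) + (26/(-31 + 37))*(-86)) = 1/((5 - 313/470) + (26/6)*(-86)) = 1/(2037/470 + ((1/6)*26)*(-86)) = 1/(2037/470 + (13/3)*(-86)) = 1/(2037/470 - 1118/3) = 1/(-519349/1410) = -1410/519349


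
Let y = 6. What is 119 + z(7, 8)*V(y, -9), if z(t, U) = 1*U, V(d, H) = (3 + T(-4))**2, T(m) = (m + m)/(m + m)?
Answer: 247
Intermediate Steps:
T(m) = 1 (T(m) = (2*m)/((2*m)) = (2*m)*(1/(2*m)) = 1)
V(d, H) = 16 (V(d, H) = (3 + 1)**2 = 4**2 = 16)
z(t, U) = U
119 + z(7, 8)*V(y, -9) = 119 + 8*16 = 119 + 128 = 247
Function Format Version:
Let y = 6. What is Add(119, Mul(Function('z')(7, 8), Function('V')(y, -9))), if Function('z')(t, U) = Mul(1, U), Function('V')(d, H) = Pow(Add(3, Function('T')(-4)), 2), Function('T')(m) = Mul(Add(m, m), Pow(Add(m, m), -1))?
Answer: 247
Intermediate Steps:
Function('T')(m) = 1 (Function('T')(m) = Mul(Mul(2, m), Pow(Mul(2, m), -1)) = Mul(Mul(2, m), Mul(Rational(1, 2), Pow(m, -1))) = 1)
Function('V')(d, H) = 16 (Function('V')(d, H) = Pow(Add(3, 1), 2) = Pow(4, 2) = 16)
Function('z')(t, U) = U
Add(119, Mul(Function('z')(7, 8), Function('V')(y, -9))) = Add(119, Mul(8, 16)) = Add(119, 128) = 247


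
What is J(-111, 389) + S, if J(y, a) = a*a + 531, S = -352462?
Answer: -200610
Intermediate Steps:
J(y, a) = 531 + a² (J(y, a) = a² + 531 = 531 + a²)
J(-111, 389) + S = (531 + 389²) - 352462 = (531 + 151321) - 352462 = 151852 - 352462 = -200610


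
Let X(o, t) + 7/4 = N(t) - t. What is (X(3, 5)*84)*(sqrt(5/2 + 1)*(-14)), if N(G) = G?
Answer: 1029*sqrt(14) ≈ 3850.2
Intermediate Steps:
X(o, t) = -7/4 (X(o, t) = -7/4 + (t - t) = -7/4 + 0 = -7/4)
(X(3, 5)*84)*(sqrt(5/2 + 1)*(-14)) = (-7/4*84)*(sqrt(5/2 + 1)*(-14)) = -147*sqrt(5*(1/2) + 1)*(-14) = -147*sqrt(5/2 + 1)*(-14) = -147*sqrt(7/2)*(-14) = -147*sqrt(14)/2*(-14) = -(-1029)*sqrt(14) = 1029*sqrt(14)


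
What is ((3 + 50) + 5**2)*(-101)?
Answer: -7878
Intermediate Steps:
((3 + 50) + 5**2)*(-101) = (53 + 25)*(-101) = 78*(-101) = -7878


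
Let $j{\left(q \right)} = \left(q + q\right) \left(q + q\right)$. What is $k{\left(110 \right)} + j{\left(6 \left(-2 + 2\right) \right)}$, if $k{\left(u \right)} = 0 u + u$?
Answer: $110$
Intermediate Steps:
$k{\left(u \right)} = u$ ($k{\left(u \right)} = 0 + u = u$)
$j{\left(q \right)} = 4 q^{2}$ ($j{\left(q \right)} = 2 q 2 q = 4 q^{2}$)
$k{\left(110 \right)} + j{\left(6 \left(-2 + 2\right) \right)} = 110 + 4 \left(6 \left(-2 + 2\right)\right)^{2} = 110 + 4 \left(6 \cdot 0\right)^{2} = 110 + 4 \cdot 0^{2} = 110 + 4 \cdot 0 = 110 + 0 = 110$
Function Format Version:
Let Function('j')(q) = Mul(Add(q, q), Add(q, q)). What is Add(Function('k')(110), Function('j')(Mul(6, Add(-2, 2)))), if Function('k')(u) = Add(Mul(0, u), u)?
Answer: 110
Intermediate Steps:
Function('k')(u) = u (Function('k')(u) = Add(0, u) = u)
Function('j')(q) = Mul(4, Pow(q, 2)) (Function('j')(q) = Mul(Mul(2, q), Mul(2, q)) = Mul(4, Pow(q, 2)))
Add(Function('k')(110), Function('j')(Mul(6, Add(-2, 2)))) = Add(110, Mul(4, Pow(Mul(6, Add(-2, 2)), 2))) = Add(110, Mul(4, Pow(Mul(6, 0), 2))) = Add(110, Mul(4, Pow(0, 2))) = Add(110, Mul(4, 0)) = Add(110, 0) = 110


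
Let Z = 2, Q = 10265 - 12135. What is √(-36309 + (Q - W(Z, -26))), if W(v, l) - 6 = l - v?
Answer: I*√38157 ≈ 195.34*I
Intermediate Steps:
Q = -1870
W(v, l) = 6 + l - v (W(v, l) = 6 + (l - v) = 6 + l - v)
√(-36309 + (Q - W(Z, -26))) = √(-36309 + (-1870 - (6 - 26 - 1*2))) = √(-36309 + (-1870 - (6 - 26 - 2))) = √(-36309 + (-1870 - 1*(-22))) = √(-36309 + (-1870 + 22)) = √(-36309 - 1848) = √(-38157) = I*√38157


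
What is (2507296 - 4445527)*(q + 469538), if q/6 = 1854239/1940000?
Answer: -882781695890193627/970000 ≈ -9.1008e+11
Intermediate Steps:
q = 5562717/970000 (q = 6*(1854239/1940000) = 5562717/970000 ≈ 5.7348)
(2507296 - 4445527)*(q + 469538) = (2507296 - 4445527)*(5562717/970000 + 469538) = -1938231*455457422717/970000 = -882781695890193627/970000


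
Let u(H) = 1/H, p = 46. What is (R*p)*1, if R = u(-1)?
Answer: -46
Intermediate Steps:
R = -1 (R = 1/(-1) = -1)
(R*p)*1 = -1*46*1 = -46*1 = -46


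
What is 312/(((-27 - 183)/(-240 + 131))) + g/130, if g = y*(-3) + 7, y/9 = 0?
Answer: 147417/910 ≈ 162.00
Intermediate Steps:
y = 0 (y = 9*0 = 0)
g = 7 (g = 0*(-3) + 7 = 0 + 7 = 7)
312/(((-27 - 183)/(-240 + 131))) + g/130 = 312/(((-27 - 183)/(-240 + 131))) + 7/130 = 312/((-210/(-109))) + 7*(1/130) = 312/((-210*(-1/109))) + 7/130 = 312/(210/109) + 7/130 = 312*(109/210) + 7/130 = 5668/35 + 7/130 = 147417/910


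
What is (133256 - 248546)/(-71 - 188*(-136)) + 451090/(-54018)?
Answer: -984954275/76516497 ≈ -12.872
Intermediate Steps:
(133256 - 248546)/(-71 - 188*(-136)) + 451090/(-54018) = -115290/(-71 + 25568) + 451090*(-1/54018) = -115290/25497 - 225545/27009 = -115290*1/25497 - 225545/27009 = -12810/2833 - 225545/27009 = -984954275/76516497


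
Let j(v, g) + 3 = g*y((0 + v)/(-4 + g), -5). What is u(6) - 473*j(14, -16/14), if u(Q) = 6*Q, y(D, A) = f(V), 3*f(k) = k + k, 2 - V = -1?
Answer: 17753/7 ≈ 2536.1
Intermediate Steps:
V = 3 (V = 2 - 1*(-1) = 2 + 1 = 3)
f(k) = 2*k/3 (f(k) = (k + k)/3 = (2*k)/3 = 2*k/3)
y(D, A) = 2 (y(D, A) = (⅔)*3 = 2)
j(v, g) = -3 + 2*g (j(v, g) = -3 + g*2 = -3 + 2*g)
u(6) - 473*j(14, -16/14) = 6*6 - 473*(-3 + 2*(-16/14)) = 36 - 473*(-3 + 2*(-16*1/14)) = 36 - 473*(-3 + 2*(-8/7)) = 36 - 473*(-3 - 16/7) = 36 - 473*(-37/7) = 36 + 17501/7 = 17753/7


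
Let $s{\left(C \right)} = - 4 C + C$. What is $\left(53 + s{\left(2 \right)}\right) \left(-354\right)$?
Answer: $-16638$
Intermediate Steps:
$s{\left(C \right)} = - 3 C$
$\left(53 + s{\left(2 \right)}\right) \left(-354\right) = \left(53 - 6\right) \left(-354\right) = 47 \left(-354\right) = -16638$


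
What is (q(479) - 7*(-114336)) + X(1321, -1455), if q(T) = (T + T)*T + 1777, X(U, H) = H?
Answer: 1259556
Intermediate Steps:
q(T) = 1777 + 2*T² (q(T) = (2*T)*T + 1777 = 2*T² + 1777 = 1777 + 2*T²)
(q(479) - 7*(-114336)) + X(1321, -1455) = ((1777 + 2*479²) - 7*(-114336)) - 1455 = ((1777 + 2*229441) + 800352) - 1455 = ((1777 + 458882) + 800352) - 1455 = (460659 + 800352) - 1455 = 1261011 - 1455 = 1259556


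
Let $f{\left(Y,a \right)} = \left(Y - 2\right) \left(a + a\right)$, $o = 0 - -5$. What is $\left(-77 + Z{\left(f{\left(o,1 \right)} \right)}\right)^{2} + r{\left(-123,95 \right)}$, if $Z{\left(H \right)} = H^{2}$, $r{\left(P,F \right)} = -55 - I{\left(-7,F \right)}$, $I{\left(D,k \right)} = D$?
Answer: $1633$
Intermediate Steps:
$o = 5$ ($o = 0 + 5 = 5$)
$f{\left(Y,a \right)} = 2 a \left(-2 + Y\right)$ ($f{\left(Y,a \right)} = \left(-2 + Y\right) 2 a = 2 a \left(-2 + Y\right)$)
$r{\left(P,F \right)} = -48$ ($r{\left(P,F \right)} = -55 - -7 = -55 + 7 = -48$)
$\left(-77 + Z{\left(f{\left(o,1 \right)} \right)}\right)^{2} + r{\left(-123,95 \right)} = \left(-77 + \left(2 \cdot 1 \left(-2 + 5\right)\right)^{2}\right)^{2} - 48 = \left(-77 + \left(2 \cdot 1 \cdot 3\right)^{2}\right)^{2} - 48 = \left(-77 + 6^{2}\right)^{2} - 48 = \left(-77 + 36\right)^{2} - 48 = \left(-41\right)^{2} - 48 = 1681 - 48 = 1633$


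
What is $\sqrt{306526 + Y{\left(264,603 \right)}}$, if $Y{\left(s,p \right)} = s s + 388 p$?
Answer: $\sqrt{610186} \approx 781.14$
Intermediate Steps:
$Y{\left(s,p \right)} = s^{2} + 388 p$
$\sqrt{306526 + Y{\left(264,603 \right)}} = \sqrt{306526 + \left(264^{2} + 388 \cdot 603\right)} = \sqrt{306526 + \left(69696 + 233964\right)} = \sqrt{306526 + 303660} = \sqrt{610186}$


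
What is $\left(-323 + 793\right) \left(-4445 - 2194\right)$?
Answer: $-3120330$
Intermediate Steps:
$\left(-323 + 793\right) \left(-4445 - 2194\right) = 470 \left(-4445 + \left(-2224 + 30\right)\right) = 470 \left(-4445 - 2194\right) = 470 \left(-6639\right) = -3120330$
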